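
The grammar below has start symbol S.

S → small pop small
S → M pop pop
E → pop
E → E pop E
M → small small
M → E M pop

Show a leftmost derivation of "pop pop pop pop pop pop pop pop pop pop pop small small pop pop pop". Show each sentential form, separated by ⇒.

S ⇒ M pop pop ⇒ E M pop pop pop ⇒ E pop E M pop pop pop ⇒ E pop E pop E M pop pop pop ⇒ E pop E pop E pop E M pop pop pop ⇒ E pop E pop E pop E pop E M pop pop pop ⇒ E pop E pop E pop E pop E pop E M pop pop pop ⇒ pop pop E pop E pop E pop E pop E M pop pop pop ⇒ pop pop pop pop E pop E pop E pop E M pop pop pop ⇒ pop pop pop pop pop pop E pop E pop E M pop pop pop ⇒ pop pop pop pop pop pop pop pop E pop E M pop pop pop ⇒ pop pop pop pop pop pop pop pop pop pop E M pop pop pop ⇒ pop pop pop pop pop pop pop pop pop pop pop M pop pop pop ⇒ pop pop pop pop pop pop pop pop pop pop pop small small pop pop pop

S ⇒ M pop pop   [S → M pop pop]
M pop pop ⇒ E M pop pop pop   [M → E M pop]
E M pop pop pop ⇒ E pop E M pop pop pop   [E → E pop E]
E pop E M pop pop pop ⇒ E pop E pop E M pop pop pop   [E → E pop E]
E pop E pop E M pop pop pop ⇒ E pop E pop E pop E M pop pop pop   [E → E pop E]
E pop E pop E pop E M pop pop pop ⇒ E pop E pop E pop E pop E M pop pop pop   [E → E pop E]
E pop E pop E pop E pop E M pop pop pop ⇒ E pop E pop E pop E pop E pop E M pop pop pop   [E → E pop E]
E pop E pop E pop E pop E pop E M pop pop pop ⇒ pop pop E pop E pop E pop E pop E M pop pop pop   [E → pop]
pop pop E pop E pop E pop E pop E M pop pop pop ⇒ pop pop pop pop E pop E pop E pop E M pop pop pop   [E → pop]
pop pop pop pop E pop E pop E pop E M pop pop pop ⇒ pop pop pop pop pop pop E pop E pop E M pop pop pop   [E → pop]
pop pop pop pop pop pop E pop E pop E M pop pop pop ⇒ pop pop pop pop pop pop pop pop E pop E M pop pop pop   [E → pop]
pop pop pop pop pop pop pop pop E pop E M pop pop pop ⇒ pop pop pop pop pop pop pop pop pop pop E M pop pop pop   [E → pop]
pop pop pop pop pop pop pop pop pop pop E M pop pop pop ⇒ pop pop pop pop pop pop pop pop pop pop pop M pop pop pop   [E → pop]
pop pop pop pop pop pop pop pop pop pop pop M pop pop pop ⇒ pop pop pop pop pop pop pop pop pop pop pop small small pop pop pop   [M → small small]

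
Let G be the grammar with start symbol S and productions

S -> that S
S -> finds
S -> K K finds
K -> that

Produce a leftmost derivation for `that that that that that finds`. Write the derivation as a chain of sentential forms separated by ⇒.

S ⇒ that S   [S -> that S]
that S ⇒ that that S   [S -> that S]
that that S ⇒ that that that S   [S -> that S]
that that that S ⇒ that that that K K finds   [S -> K K finds]
that that that K K finds ⇒ that that that that K finds   [K -> that]
that that that that K finds ⇒ that that that that that finds   [K -> that]

S ⇒ that S ⇒ that that S ⇒ that that that S ⇒ that that that K K finds ⇒ that that that that K finds ⇒ that that that that that finds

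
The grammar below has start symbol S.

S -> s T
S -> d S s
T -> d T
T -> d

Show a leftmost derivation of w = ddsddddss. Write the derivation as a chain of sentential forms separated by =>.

S => dSs => ddSss => ddsTss => ddsdTss => ddsddTss => ddsdddTss => ddsddddss

S => dSs   [S -> d S s]
dSs => ddSss   [S -> d S s]
ddSss => ddsTss   [S -> s T]
ddsTss => ddsdTss   [T -> d T]
ddsdTss => ddsddTss   [T -> d T]
ddsddTss => ddsdddTss   [T -> d T]
ddsdddTss => ddsddddss   [T -> d]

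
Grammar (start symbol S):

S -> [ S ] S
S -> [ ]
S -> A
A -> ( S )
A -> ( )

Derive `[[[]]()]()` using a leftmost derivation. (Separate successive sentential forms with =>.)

S => [S]S => [[S]S]S => [[[]]S]S => [[[]]A]S => [[[]]()]S => [[[]]()]A => [[[]]()]()

S => [S]S   [S -> [ S ] S]
[S]S => [[S]S]S   [S -> [ S ] S]
[[S]S]S => [[[]]S]S   [S -> [ ]]
[[[]]S]S => [[[]]A]S   [S -> A]
[[[]]A]S => [[[]]()]S   [A -> ( )]
[[[]]()]S => [[[]]()]A   [S -> A]
[[[]]()]A => [[[]]()]()   [A -> ( )]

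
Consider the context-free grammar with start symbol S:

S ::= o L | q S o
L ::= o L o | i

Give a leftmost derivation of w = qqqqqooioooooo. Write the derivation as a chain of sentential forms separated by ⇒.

S ⇒ qSo ⇒ qqSoo ⇒ qqqSooo ⇒ qqqqSoooo ⇒ qqqqqSooooo ⇒ qqqqqoLooooo ⇒ qqqqqooLoooooo ⇒ qqqqqooioooooo

S ⇒ qSo   [S ::= q S o]
qSo ⇒ qqSoo   [S ::= q S o]
qqSoo ⇒ qqqSooo   [S ::= q S o]
qqqSooo ⇒ qqqqSoooo   [S ::= q S o]
qqqqSoooo ⇒ qqqqqSooooo   [S ::= q S o]
qqqqqSooooo ⇒ qqqqqoLooooo   [S ::= o L]
qqqqqoLooooo ⇒ qqqqqooLoooooo   [L ::= o L o]
qqqqqooLoooooo ⇒ qqqqqooioooooo   [L ::= i]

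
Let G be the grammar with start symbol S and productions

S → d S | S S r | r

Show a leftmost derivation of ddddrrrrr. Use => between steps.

S => SSr => SSrSr => dSSrSr => ddSSrSr => dddSSrSr => ddddSSrSr => ddddrSrSr => ddddrrrSr => ddddrrrrr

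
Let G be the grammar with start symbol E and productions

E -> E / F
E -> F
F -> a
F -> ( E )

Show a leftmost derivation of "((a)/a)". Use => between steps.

E => F => (E) => (E/F) => (F/F) => ((E)/F) => ((F)/F) => ((a)/F) => ((a)/a)

E => F   [E -> F]
F => (E)   [F -> ( E )]
(E) => (E/F)   [E -> E / F]
(E/F) => (F/F)   [E -> F]
(F/F) => ((E)/F)   [F -> ( E )]
((E)/F) => ((F)/F)   [E -> F]
((F)/F) => ((a)/F)   [F -> a]
((a)/F) => ((a)/a)   [F -> a]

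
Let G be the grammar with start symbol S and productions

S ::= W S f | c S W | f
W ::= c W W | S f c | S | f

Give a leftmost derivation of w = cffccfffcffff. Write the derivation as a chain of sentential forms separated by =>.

S => WSf => cWWSf => cSfcWSf => cffcWSf => cffcSSf => cffcWSfSf => cffcSfcSfSf => cffccSWfcSfSf => cffccfWfcSfSf => cffccfffcSfSf => cffccfffcffSf => cffccfffcffff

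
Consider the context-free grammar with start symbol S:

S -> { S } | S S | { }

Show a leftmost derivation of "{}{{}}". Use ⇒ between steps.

S ⇒ SS   [S -> S S]
SS ⇒ {}S   [S -> { }]
{}S ⇒ {}{S}   [S -> { S }]
{}{S} ⇒ {}{{}}   [S -> { }]

S ⇒ SS ⇒ {}S ⇒ {}{S} ⇒ {}{{}}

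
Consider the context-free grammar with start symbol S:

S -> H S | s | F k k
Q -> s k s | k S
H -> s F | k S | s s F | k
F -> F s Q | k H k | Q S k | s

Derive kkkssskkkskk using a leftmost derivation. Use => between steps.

S => HS => kSS => kFkkS => kQSkkkS => kkSSkkkS => kkHSSkkkS => kkkSSSkkkS => kkksSSkkkS => kkkssSkkkS => kkkssskkkS => kkkssskkkFkk => kkkssskkkskk

S => HS   [S -> H S]
HS => kSS   [H -> k S]
kSS => kFkkS   [S -> F k k]
kFkkS => kQSkkkS   [F -> Q S k]
kQSkkkS => kkSSkkkS   [Q -> k S]
kkSSkkkS => kkHSSkkkS   [S -> H S]
kkHSSkkkS => kkkSSSkkkS   [H -> k S]
kkkSSSkkkS => kkksSSkkkS   [S -> s]
kkksSSkkkS => kkkssSkkkS   [S -> s]
kkkssSkkkS => kkkssskkkS   [S -> s]
kkkssskkkS => kkkssskkkFkk   [S -> F k k]
kkkssskkkFkk => kkkssskkkskk   [F -> s]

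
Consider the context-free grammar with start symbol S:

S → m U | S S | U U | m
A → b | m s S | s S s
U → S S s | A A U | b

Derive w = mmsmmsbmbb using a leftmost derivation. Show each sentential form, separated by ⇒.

S ⇒ mU ⇒ mAAU ⇒ mmsSAU ⇒ mmsSSAU ⇒ mmsUUSAU ⇒ mmsSSsUSAU ⇒ mmsmSsUSAU ⇒ mmsmmsUSAU ⇒ mmsmmsbSAU ⇒ mmsmmsbmAU ⇒ mmsmmsbmbU ⇒ mmsmmsbmbb

S ⇒ mU   [S → m U]
mU ⇒ mAAU   [U → A A U]
mAAU ⇒ mmsSAU   [A → m s S]
mmsSAU ⇒ mmsSSAU   [S → S S]
mmsSSAU ⇒ mmsUUSAU   [S → U U]
mmsUUSAU ⇒ mmsSSsUSAU   [U → S S s]
mmsSSsUSAU ⇒ mmsmSsUSAU   [S → m]
mmsmSsUSAU ⇒ mmsmmsUSAU   [S → m]
mmsmmsUSAU ⇒ mmsmmsbSAU   [U → b]
mmsmmsbSAU ⇒ mmsmmsbmAU   [S → m]
mmsmmsbmAU ⇒ mmsmmsbmbU   [A → b]
mmsmmsbmbU ⇒ mmsmmsbmbb   [U → b]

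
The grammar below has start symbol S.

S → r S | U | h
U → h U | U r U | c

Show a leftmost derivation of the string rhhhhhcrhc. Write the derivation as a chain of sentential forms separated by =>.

S => rS   [S → r S]
rS => rU   [S → U]
rU => rhU   [U → h U]
rhU => rhhU   [U → h U]
rhhU => rhhhU   [U → h U]
rhhhU => rhhhUrU   [U → U r U]
rhhhUrU => rhhhhUrU   [U → h U]
rhhhhUrU => rhhhhhUrU   [U → h U]
rhhhhhUrU => rhhhhhcrU   [U → c]
rhhhhhcrU => rhhhhhcrhU   [U → h U]
rhhhhhcrhU => rhhhhhcrhc   [U → c]

S=>rS=>rU=>rhU=>rhhU=>rhhhU=>rhhhUrU=>rhhhhUrU=>rhhhhhUrU=>rhhhhhcrU=>rhhhhhcrhU=>rhhhhhcrhc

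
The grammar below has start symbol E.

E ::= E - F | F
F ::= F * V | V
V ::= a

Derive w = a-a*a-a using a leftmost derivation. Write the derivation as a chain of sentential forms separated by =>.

E => E-F   [E ::= E - F]
E-F => E-F-F   [E ::= E - F]
E-F-F => F-F-F   [E ::= F]
F-F-F => V-F-F   [F ::= V]
V-F-F => a-F-F   [V ::= a]
a-F-F => a-F*V-F   [F ::= F * V]
a-F*V-F => a-V*V-F   [F ::= V]
a-V*V-F => a-a*V-F   [V ::= a]
a-a*V-F => a-a*a-F   [V ::= a]
a-a*a-F => a-a*a-V   [F ::= V]
a-a*a-V => a-a*a-a   [V ::= a]

E => E-F => E-F-F => F-F-F => V-F-F => a-F-F => a-F*V-F => a-V*V-F => a-a*V-F => a-a*a-F => a-a*a-V => a-a*a-a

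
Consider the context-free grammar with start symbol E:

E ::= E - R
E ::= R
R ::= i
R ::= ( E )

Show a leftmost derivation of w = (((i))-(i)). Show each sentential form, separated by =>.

E => R => (E) => (E-R) => (R-R) => ((E)-R) => ((R)-R) => (((E))-R) => (((R))-R) => (((i))-R) => (((i))-(E)) => (((i))-(R)) => (((i))-(i))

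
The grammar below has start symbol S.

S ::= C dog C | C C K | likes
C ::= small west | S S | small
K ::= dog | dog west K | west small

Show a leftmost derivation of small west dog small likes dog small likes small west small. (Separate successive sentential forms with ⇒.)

S ⇒ C C K ⇒ S S C K ⇒ C dog C S C K ⇒ S S dog C S C K ⇒ C dog C S dog C S C K ⇒ small west dog C S dog C S C K ⇒ small west dog small S dog C S C K ⇒ small west dog small likes dog C S C K ⇒ small west dog small likes dog small S C K ⇒ small west dog small likes dog small likes C K ⇒ small west dog small likes dog small likes small K ⇒ small west dog small likes dog small likes small west small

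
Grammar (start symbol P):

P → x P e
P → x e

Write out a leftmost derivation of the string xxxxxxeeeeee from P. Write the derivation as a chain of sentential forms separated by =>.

P => xPe => xxPee => xxxPeee => xxxxPeeee => xxxxxPeeeee => xxxxxxeeeeee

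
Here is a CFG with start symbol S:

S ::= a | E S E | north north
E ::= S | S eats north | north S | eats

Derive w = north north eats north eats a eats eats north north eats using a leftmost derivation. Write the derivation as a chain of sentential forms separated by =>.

S => E S E => S S E => E S E S E => S eats north S E S E => north north eats north S E S E => north north eats north E S E E S E => north north eats north eats S E E S E => north north eats north eats a E E S E => north north eats north eats a eats E S E => north north eats north eats a eats eats S E => north north eats north eats a eats eats north north E => north north eats north eats a eats eats north north eats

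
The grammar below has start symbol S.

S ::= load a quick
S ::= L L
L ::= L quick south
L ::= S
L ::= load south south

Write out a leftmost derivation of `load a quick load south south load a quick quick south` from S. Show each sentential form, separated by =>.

S => L L   [S ::= L L]
L L => S L   [L ::= S]
S L => L L L   [S ::= L L]
L L L => S L L   [L ::= S]
S L L => load a quick L L   [S ::= load a quick]
load a quick L L => load a quick load south south L   [L ::= load south south]
load a quick load south south L => load a quick load south south L quick south   [L ::= L quick south]
load a quick load south south L quick south => load a quick load south south S quick south   [L ::= S]
load a quick load south south S quick south => load a quick load south south load a quick quick south   [S ::= load a quick]

S => L L => S L => L L L => S L L => load a quick L L => load a quick load south south L => load a quick load south south L quick south => load a quick load south south S quick south => load a quick load south south load a quick quick south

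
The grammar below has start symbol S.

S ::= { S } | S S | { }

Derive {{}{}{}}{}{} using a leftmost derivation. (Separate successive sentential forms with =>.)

S => SS   [S ::= S S]
SS => SSS   [S ::= S S]
SSS => {S}SS   [S ::= { S }]
{S}SS => {SS}SS   [S ::= S S]
{SS}SS => {SSS}SS   [S ::= S S]
{SSS}SS => {{}SS}SS   [S ::= { }]
{{}SS}SS => {{}{}S}SS   [S ::= { }]
{{}{}S}SS => {{}{}{}}SS   [S ::= { }]
{{}{}{}}SS => {{}{}{}}{}S   [S ::= { }]
{{}{}{}}{}S => {{}{}{}}{}{}   [S ::= { }]

S=>SS=>SSS=>{S}SS=>{SS}SS=>{SSS}SS=>{{}SS}SS=>{{}{}S}SS=>{{}{}{}}SS=>{{}{}{}}{}S=>{{}{}{}}{}{}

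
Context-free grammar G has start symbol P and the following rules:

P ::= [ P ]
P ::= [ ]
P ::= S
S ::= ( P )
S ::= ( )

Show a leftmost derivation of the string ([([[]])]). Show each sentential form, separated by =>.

P => S   [P ::= S]
S => (P)   [S ::= ( P )]
(P) => ([P])   [P ::= [ P ]]
([P]) => ([S])   [P ::= S]
([S]) => ([(P)])   [S ::= ( P )]
([(P)]) => ([([P])])   [P ::= [ P ]]
([([P])]) => ([([[]])])   [P ::= [ ]]

P => S => (P) => ([P]) => ([S]) => ([(P)]) => ([([P])]) => ([([[]])])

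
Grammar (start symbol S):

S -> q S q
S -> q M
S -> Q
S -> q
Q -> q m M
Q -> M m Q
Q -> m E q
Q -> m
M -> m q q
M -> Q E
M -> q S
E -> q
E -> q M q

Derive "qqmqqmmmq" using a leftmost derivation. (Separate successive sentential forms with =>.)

S=>qSq=>qQq=>qqmMq=>qqmqSq=>qqmqQq=>qqmqMmQq=>qqmqqSmQq=>qqmqqQmQq=>qqmqqmmQq=>qqmqqmmmq

S => qSq   [S -> q S q]
qSq => qQq   [S -> Q]
qQq => qqmMq   [Q -> q m M]
qqmMq => qqmqSq   [M -> q S]
qqmqSq => qqmqQq   [S -> Q]
qqmqQq => qqmqMmQq   [Q -> M m Q]
qqmqMmQq => qqmqqSmQq   [M -> q S]
qqmqqSmQq => qqmqqQmQq   [S -> Q]
qqmqqQmQq => qqmqqmmQq   [Q -> m]
qqmqqmmQq => qqmqqmmmq   [Q -> m]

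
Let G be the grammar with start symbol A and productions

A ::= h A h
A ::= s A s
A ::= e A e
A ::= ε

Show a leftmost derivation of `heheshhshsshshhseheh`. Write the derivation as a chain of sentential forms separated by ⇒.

A ⇒ hAh ⇒ heAeh ⇒ hehAheh ⇒ heheAeheh ⇒ hehesAseheh ⇒ heheshAhseheh ⇒ heheshhAhhseheh ⇒ heheshhsAshhseheh ⇒ heheshhshAhshhseheh ⇒ heheshhshsAshshhseheh ⇒ heheshhshsshshhseheh

A ⇒ hAh   [A ::= h A h]
hAh ⇒ heAeh   [A ::= e A e]
heAeh ⇒ hehAheh   [A ::= h A h]
hehAheh ⇒ heheAeheh   [A ::= e A e]
heheAeheh ⇒ hehesAseheh   [A ::= s A s]
hehesAseheh ⇒ heheshAhseheh   [A ::= h A h]
heheshAhseheh ⇒ heheshhAhhseheh   [A ::= h A h]
heheshhAhhseheh ⇒ heheshhsAshhseheh   [A ::= s A s]
heheshhsAshhseheh ⇒ heheshhshAhshhseheh   [A ::= h A h]
heheshhshAhshhseheh ⇒ heheshhshsAshshhseheh   [A ::= s A s]
heheshhshsAshshhseheh ⇒ heheshhshsshshhseheh   [A ::= ε]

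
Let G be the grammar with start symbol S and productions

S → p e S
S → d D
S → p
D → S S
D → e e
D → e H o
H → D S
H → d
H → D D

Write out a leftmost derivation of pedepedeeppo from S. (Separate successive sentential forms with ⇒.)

S ⇒ peS   [S → p e S]
peS ⇒ pedD   [S → d D]
pedD ⇒ pedeHo   [D → e H o]
pedeHo ⇒ pedeDSo   [H → D S]
pedeDSo ⇒ pedeSSSo   [D → S S]
pedeSSSo ⇒ pedepeSSSo   [S → p e S]
pedepeSSSo ⇒ pedepedDSSo   [S → d D]
pedepedDSSo ⇒ pedepedeeSSo   [D → e e]
pedepedeeSSo ⇒ pedepedeepSo   [S → p]
pedepedeepSo ⇒ pedepedeeppo   [S → p]

S ⇒ peS ⇒ pedD ⇒ pedeHo ⇒ pedeDSo ⇒ pedeSSSo ⇒ pedepeSSSo ⇒ pedepedDSSo ⇒ pedepedeeSSo ⇒ pedepedeepSo ⇒ pedepedeeppo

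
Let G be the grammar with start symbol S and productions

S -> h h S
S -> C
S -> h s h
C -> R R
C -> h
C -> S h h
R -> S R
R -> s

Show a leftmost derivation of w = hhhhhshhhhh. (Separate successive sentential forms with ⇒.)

S ⇒ hhS ⇒ hhhhS ⇒ hhhhC ⇒ hhhhShh ⇒ hhhhChh ⇒ hhhhShhhh ⇒ hhhhhshhhhh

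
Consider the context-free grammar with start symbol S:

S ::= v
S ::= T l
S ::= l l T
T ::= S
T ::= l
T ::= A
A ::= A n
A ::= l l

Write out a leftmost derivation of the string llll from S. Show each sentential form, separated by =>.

S=>Tl=>Sl=>Tll=>Sll=>Tlll=>llll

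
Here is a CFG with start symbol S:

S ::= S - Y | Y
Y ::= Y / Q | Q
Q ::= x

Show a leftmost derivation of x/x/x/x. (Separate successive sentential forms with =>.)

S => Y => Y/Q => Y/Q/Q => Y/Q/Q/Q => Q/Q/Q/Q => x/Q/Q/Q => x/x/Q/Q => x/x/x/Q => x/x/x/x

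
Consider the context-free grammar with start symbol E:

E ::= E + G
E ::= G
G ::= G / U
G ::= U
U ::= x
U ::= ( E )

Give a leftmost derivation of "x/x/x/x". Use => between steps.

E => G   [E ::= G]
G => G/U   [G ::= G / U]
G/U => G/U/U   [G ::= G / U]
G/U/U => G/U/U/U   [G ::= G / U]
G/U/U/U => U/U/U/U   [G ::= U]
U/U/U/U => x/U/U/U   [U ::= x]
x/U/U/U => x/x/U/U   [U ::= x]
x/x/U/U => x/x/x/U   [U ::= x]
x/x/x/U => x/x/x/x   [U ::= x]

E=>G=>G/U=>G/U/U=>G/U/U/U=>U/U/U/U=>x/U/U/U=>x/x/U/U=>x/x/x/U=>x/x/x/x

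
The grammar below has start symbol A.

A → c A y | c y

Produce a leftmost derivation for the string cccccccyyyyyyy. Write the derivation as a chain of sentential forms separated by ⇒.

A ⇒ cAy ⇒ ccAyy ⇒ cccAyyy ⇒ ccccAyyyy ⇒ cccccAyyyyy ⇒ ccccccAyyyyyy ⇒ cccccccyyyyyyy

A ⇒ cAy   [A → c A y]
cAy ⇒ ccAyy   [A → c A y]
ccAyy ⇒ cccAyyy   [A → c A y]
cccAyyy ⇒ ccccAyyyy   [A → c A y]
ccccAyyyy ⇒ cccccAyyyyy   [A → c A y]
cccccAyyyyy ⇒ ccccccAyyyyyy   [A → c A y]
ccccccAyyyyyy ⇒ cccccccyyyyyyy   [A → c y]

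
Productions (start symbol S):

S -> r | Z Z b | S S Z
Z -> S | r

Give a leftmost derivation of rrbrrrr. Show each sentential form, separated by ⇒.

S ⇒ SSZ ⇒ ZZbSZ ⇒ rZbSZ ⇒ rrbSZ ⇒ rrbSSZZ ⇒ rrbrSZZ ⇒ rrbrrZZ ⇒ rrbrrrZ ⇒ rrbrrrr

S ⇒ SSZ   [S -> S S Z]
SSZ ⇒ ZZbSZ   [S -> Z Z b]
ZZbSZ ⇒ rZbSZ   [Z -> r]
rZbSZ ⇒ rrbSZ   [Z -> r]
rrbSZ ⇒ rrbSSZZ   [S -> S S Z]
rrbSSZZ ⇒ rrbrSZZ   [S -> r]
rrbrSZZ ⇒ rrbrrZZ   [S -> r]
rrbrrZZ ⇒ rrbrrrZ   [Z -> r]
rrbrrrZ ⇒ rrbrrrr   [Z -> r]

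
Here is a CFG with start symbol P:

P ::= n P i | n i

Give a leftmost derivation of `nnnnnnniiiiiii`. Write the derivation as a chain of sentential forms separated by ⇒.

P ⇒ nPi   [P ::= n P i]
nPi ⇒ nnPii   [P ::= n P i]
nnPii ⇒ nnnPiii   [P ::= n P i]
nnnPiii ⇒ nnnnPiiii   [P ::= n P i]
nnnnPiiii ⇒ nnnnnPiiiii   [P ::= n P i]
nnnnnPiiiii ⇒ nnnnnnPiiiiii   [P ::= n P i]
nnnnnnPiiiiii ⇒ nnnnnnniiiiiii   [P ::= n i]

P⇒nPi⇒nnPii⇒nnnPiii⇒nnnnPiiii⇒nnnnnPiiiii⇒nnnnnnPiiiiii⇒nnnnnnniiiiiii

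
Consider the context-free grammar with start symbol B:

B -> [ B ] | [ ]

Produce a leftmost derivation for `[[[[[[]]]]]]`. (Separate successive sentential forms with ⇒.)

B ⇒ [B] ⇒ [[B]] ⇒ [[[B]]] ⇒ [[[[B]]]] ⇒ [[[[[B]]]]] ⇒ [[[[[[]]]]]]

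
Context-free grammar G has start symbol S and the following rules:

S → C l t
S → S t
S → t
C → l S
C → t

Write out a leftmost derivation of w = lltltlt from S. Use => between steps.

S => Clt => lSlt => lCltlt => llSltlt => lltltlt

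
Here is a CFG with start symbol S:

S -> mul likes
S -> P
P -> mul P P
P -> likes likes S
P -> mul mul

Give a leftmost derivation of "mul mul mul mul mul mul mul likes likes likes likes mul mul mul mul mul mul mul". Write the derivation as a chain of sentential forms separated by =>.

S => P => mul P P => mul mul P P P => mul mul mul P P P P => mul mul mul mul mul P P P => mul mul mul mul mul mul mul P P => mul mul mul mul mul mul mul likes likes S P => mul mul mul mul mul mul mul likes likes P P => mul mul mul mul mul mul mul likes likes likes likes S P => mul mul mul mul mul mul mul likes likes likes likes P P => mul mul mul mul mul mul mul likes likes likes likes mul P P P => mul mul mul mul mul mul mul likes likes likes likes mul mul mul P P => mul mul mul mul mul mul mul likes likes likes likes mul mul mul mul mul P => mul mul mul mul mul mul mul likes likes likes likes mul mul mul mul mul mul mul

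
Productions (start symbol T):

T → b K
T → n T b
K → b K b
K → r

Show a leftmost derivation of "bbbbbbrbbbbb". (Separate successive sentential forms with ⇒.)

T⇒bK⇒bbKb⇒bbbKbb⇒bbbbKbbb⇒bbbbbKbbbb⇒bbbbbbKbbbbb⇒bbbbbbrbbbbb

T ⇒ bK   [T → b K]
bK ⇒ bbKb   [K → b K b]
bbKb ⇒ bbbKbb   [K → b K b]
bbbKbb ⇒ bbbbKbbb   [K → b K b]
bbbbKbbb ⇒ bbbbbKbbbb   [K → b K b]
bbbbbKbbbb ⇒ bbbbbbKbbbbb   [K → b K b]
bbbbbbKbbbbb ⇒ bbbbbbrbbbbb   [K → r]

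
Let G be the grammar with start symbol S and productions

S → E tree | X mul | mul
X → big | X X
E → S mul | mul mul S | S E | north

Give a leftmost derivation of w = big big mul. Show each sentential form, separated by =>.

S => X mul => X X mul => big X mul => big big mul

S => X mul   [S → X mul]
X mul => X X mul   [X → X X]
X X mul => big X mul   [X → big]
big X mul => big big mul   [X → big]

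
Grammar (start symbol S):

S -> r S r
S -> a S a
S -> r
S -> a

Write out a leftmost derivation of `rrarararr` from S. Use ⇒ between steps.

S ⇒ rSr   [S -> r S r]
rSr ⇒ rrSrr   [S -> r S r]
rrSrr ⇒ rraSarr   [S -> a S a]
rraSarr ⇒ rrarSrarr   [S -> r S r]
rrarSrarr ⇒ rrarararr   [S -> a]

S ⇒ rSr ⇒ rrSrr ⇒ rraSarr ⇒ rrarSrarr ⇒ rrarararr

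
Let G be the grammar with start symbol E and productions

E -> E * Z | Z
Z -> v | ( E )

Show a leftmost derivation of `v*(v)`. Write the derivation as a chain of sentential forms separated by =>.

E => E*Z => Z*Z => v*Z => v*(E) => v*(Z) => v*(v)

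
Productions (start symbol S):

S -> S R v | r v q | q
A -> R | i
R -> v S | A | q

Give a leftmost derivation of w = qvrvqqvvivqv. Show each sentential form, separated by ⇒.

S ⇒ SRv   [S -> S R v]
SRv ⇒ SRvRv   [S -> S R v]
SRvRv ⇒ SRvRvRv   [S -> S R v]
SRvRvRv ⇒ qRvRvRv   [S -> q]
qRvRvRv ⇒ qvSvRvRv   [R -> v S]
qvSvRvRv ⇒ qvSRvvRvRv   [S -> S R v]
qvSRvvRvRv ⇒ qvrvqRvvRvRv   [S -> r v q]
qvrvqRvvRvRv ⇒ qvrvqqvvRvRv   [R -> q]
qvrvqqvvRvRv ⇒ qvrvqqvvAvRv   [R -> A]
qvrvqqvvAvRv ⇒ qvrvqqvvivRv   [A -> i]
qvrvqqvvivRv ⇒ qvrvqqvvivqv   [R -> q]

S⇒SRv⇒SRvRv⇒SRvRvRv⇒qRvRvRv⇒qvSvRvRv⇒qvSRvvRvRv⇒qvrvqRvvRvRv⇒qvrvqqvvRvRv⇒qvrvqqvvAvRv⇒qvrvqqvvivRv⇒qvrvqqvvivqv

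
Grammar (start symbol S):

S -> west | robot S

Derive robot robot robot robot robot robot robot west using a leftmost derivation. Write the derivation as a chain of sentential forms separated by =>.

S => robot S => robot robot S => robot robot robot S => robot robot robot robot S => robot robot robot robot robot S => robot robot robot robot robot robot S => robot robot robot robot robot robot robot S => robot robot robot robot robot robot robot west

S => robot S   [S -> robot S]
robot S => robot robot S   [S -> robot S]
robot robot S => robot robot robot S   [S -> robot S]
robot robot robot S => robot robot robot robot S   [S -> robot S]
robot robot robot robot S => robot robot robot robot robot S   [S -> robot S]
robot robot robot robot robot S => robot robot robot robot robot robot S   [S -> robot S]
robot robot robot robot robot robot S => robot robot robot robot robot robot robot S   [S -> robot S]
robot robot robot robot robot robot robot S => robot robot robot robot robot robot robot west   [S -> west]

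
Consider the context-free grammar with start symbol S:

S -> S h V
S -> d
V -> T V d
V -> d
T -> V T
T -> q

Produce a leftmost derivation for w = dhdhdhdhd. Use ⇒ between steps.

S ⇒ ShV ⇒ ShVhV ⇒ ShVhVhV ⇒ ShVhVhVhV ⇒ dhVhVhVhV ⇒ dhdhVhVhV ⇒ dhdhdhVhV ⇒ dhdhdhdhV ⇒ dhdhdhdhd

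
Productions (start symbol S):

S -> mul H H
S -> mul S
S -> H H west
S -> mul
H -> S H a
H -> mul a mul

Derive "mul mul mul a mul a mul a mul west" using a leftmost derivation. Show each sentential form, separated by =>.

S => H H west => S H a H west => mul S H a H west => mul mul H a H west => mul mul mul a mul a H west => mul mul mul a mul a mul a mul west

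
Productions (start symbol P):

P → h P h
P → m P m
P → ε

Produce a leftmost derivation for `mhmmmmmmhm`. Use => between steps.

P=>mPm=>mhPhm=>mhmPmhm=>mhmmPmmhm=>mhmmmPmmmhm=>mhmmmmmmhm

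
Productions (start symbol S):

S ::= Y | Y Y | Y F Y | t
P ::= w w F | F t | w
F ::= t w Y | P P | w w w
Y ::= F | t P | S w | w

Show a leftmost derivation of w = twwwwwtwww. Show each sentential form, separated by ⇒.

S ⇒ YY   [S ::= Y Y]
YY ⇒ SwY   [Y ::= S w]
SwY ⇒ YYwY   [S ::= Y Y]
YYwY ⇒ FYwY   [Y ::= F]
FYwY ⇒ twYYwY   [F ::= t w Y]
twYYwY ⇒ twSwYwY   [Y ::= S w]
twSwYwY ⇒ twYYwYwY   [S ::= Y Y]
twYYwYwY ⇒ twSwYwYwY   [Y ::= S w]
twSwYwYwY ⇒ twYwYwYwY   [S ::= Y]
twYwYwYwY ⇒ twwwYwYwY   [Y ::= w]
twwwYwYwY ⇒ twwwwwYwY   [Y ::= w]
twwwwwYwY ⇒ twwwwwSwwY   [Y ::= S w]
twwwwwSwwY ⇒ twwwwwtwwY   [S ::= t]
twwwwwtwwY ⇒ twwwwwtwww   [Y ::= w]

S ⇒ YY ⇒ SwY ⇒ YYwY ⇒ FYwY ⇒ twYYwY ⇒ twSwYwY ⇒ twYYwYwY ⇒ twSwYwYwY ⇒ twYwYwYwY ⇒ twwwYwYwY ⇒ twwwwwYwY ⇒ twwwwwSwwY ⇒ twwwwwtwwY ⇒ twwwwwtwww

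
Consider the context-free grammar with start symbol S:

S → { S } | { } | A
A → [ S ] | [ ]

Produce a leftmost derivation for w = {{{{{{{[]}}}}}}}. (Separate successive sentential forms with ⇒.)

S ⇒ {S}   [S → { S }]
{S} ⇒ {{S}}   [S → { S }]
{{S}} ⇒ {{{S}}}   [S → { S }]
{{{S}}} ⇒ {{{{S}}}}   [S → { S }]
{{{{S}}}} ⇒ {{{{{S}}}}}   [S → { S }]
{{{{{S}}}}} ⇒ {{{{{{S}}}}}}   [S → { S }]
{{{{{{S}}}}}} ⇒ {{{{{{{S}}}}}}}   [S → { S }]
{{{{{{{S}}}}}}} ⇒ {{{{{{{A}}}}}}}   [S → A]
{{{{{{{A}}}}}}} ⇒ {{{{{{{[]}}}}}}}   [A → [ ]]

S ⇒ {S} ⇒ {{S}} ⇒ {{{S}}} ⇒ {{{{S}}}} ⇒ {{{{{S}}}}} ⇒ {{{{{{S}}}}}} ⇒ {{{{{{{S}}}}}}} ⇒ {{{{{{{A}}}}}}} ⇒ {{{{{{{[]}}}}}}}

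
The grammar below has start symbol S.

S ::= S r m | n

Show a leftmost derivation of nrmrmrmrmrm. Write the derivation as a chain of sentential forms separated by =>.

S => Srm   [S ::= S r m]
Srm => Srmrm   [S ::= S r m]
Srmrm => Srmrmrm   [S ::= S r m]
Srmrmrm => Srmrmrmrm   [S ::= S r m]
Srmrmrmrm => Srmrmrmrmrm   [S ::= S r m]
Srmrmrmrmrm => nrmrmrmrmrm   [S ::= n]

S => Srm => Srmrm => Srmrmrm => Srmrmrmrm => Srmrmrmrmrm => nrmrmrmrmrm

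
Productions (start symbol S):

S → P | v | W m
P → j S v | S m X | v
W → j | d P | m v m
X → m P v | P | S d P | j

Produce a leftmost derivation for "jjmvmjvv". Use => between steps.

S => P   [S → P]
P => SmX   [P → S m X]
SmX => PmX   [S → P]
PmX => jSvmX   [P → j S v]
jSvmX => jWmvmX   [S → W m]
jWmvmX => jjmvmX   [W → j]
jjmvmX => jjmvmP   [X → P]
jjmvmP => jjmvmjSv   [P → j S v]
jjmvmjSv => jjmvmjvv   [S → v]

S => P => SmX => PmX => jSvmX => jWmvmX => jjmvmX => jjmvmP => jjmvmjSv => jjmvmjvv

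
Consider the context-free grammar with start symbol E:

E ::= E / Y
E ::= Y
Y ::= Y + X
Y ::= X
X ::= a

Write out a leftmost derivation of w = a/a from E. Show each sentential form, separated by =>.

E => E/Y => Y/Y => X/Y => a/Y => a/X => a/a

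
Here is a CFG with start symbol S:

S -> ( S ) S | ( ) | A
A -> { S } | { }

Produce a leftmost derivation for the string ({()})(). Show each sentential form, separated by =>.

S => (S)S   [S -> ( S ) S]
(S)S => (A)S   [S -> A]
(A)S => ({S})S   [A -> { S }]
({S})S => ({()})S   [S -> ( )]
({()})S => ({()})()   [S -> ( )]

S => (S)S => (A)S => ({S})S => ({()})S => ({()})()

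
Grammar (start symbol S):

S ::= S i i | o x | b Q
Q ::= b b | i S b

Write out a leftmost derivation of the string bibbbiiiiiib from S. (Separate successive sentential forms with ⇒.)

S ⇒ bQ   [S ::= b Q]
bQ ⇒ biSb   [Q ::= i S b]
biSb ⇒ biSiib   [S ::= S i i]
biSiib ⇒ biSiiiib   [S ::= S i i]
biSiiiib ⇒ biSiiiiiib   [S ::= S i i]
biSiiiiiib ⇒ bibQiiiiiib   [S ::= b Q]
bibQiiiiiib ⇒ bibbbiiiiiib   [Q ::= b b]

S⇒bQ⇒biSb⇒biSiib⇒biSiiiib⇒biSiiiiiib⇒bibQiiiiiib⇒bibbbiiiiiib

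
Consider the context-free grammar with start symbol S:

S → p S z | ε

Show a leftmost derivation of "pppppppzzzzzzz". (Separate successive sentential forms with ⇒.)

S ⇒ pSz   [S → p S z]
pSz ⇒ ppSzz   [S → p S z]
ppSzz ⇒ pppSzzz   [S → p S z]
pppSzzz ⇒ ppppSzzzz   [S → p S z]
ppppSzzzz ⇒ pppppSzzzzz   [S → p S z]
pppppSzzzzz ⇒ ppppppSzzzzzz   [S → p S z]
ppppppSzzzzzz ⇒ pppppppSzzzzzzz   [S → p S z]
pppppppSzzzzzzz ⇒ pppppppzzzzzzz   [S → ε]

S ⇒ pSz ⇒ ppSzz ⇒ pppSzzz ⇒ ppppSzzzz ⇒ pppppSzzzzz ⇒ ppppppSzzzzzz ⇒ pppppppSzzzzzzz ⇒ pppppppzzzzzzz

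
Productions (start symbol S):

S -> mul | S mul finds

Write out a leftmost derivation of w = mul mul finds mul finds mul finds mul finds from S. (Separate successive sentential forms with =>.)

S => S mul finds => S mul finds mul finds => S mul finds mul finds mul finds => S mul finds mul finds mul finds mul finds => mul mul finds mul finds mul finds mul finds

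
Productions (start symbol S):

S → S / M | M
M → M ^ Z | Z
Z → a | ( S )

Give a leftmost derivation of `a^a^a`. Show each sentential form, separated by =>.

S => M => M^Z => M^Z^Z => Z^Z^Z => a^Z^Z => a^a^Z => a^a^a

S => M   [S → M]
M => M^Z   [M → M ^ Z]
M^Z => M^Z^Z   [M → M ^ Z]
M^Z^Z => Z^Z^Z   [M → Z]
Z^Z^Z => a^Z^Z   [Z → a]
a^Z^Z => a^a^Z   [Z → a]
a^a^Z => a^a^a   [Z → a]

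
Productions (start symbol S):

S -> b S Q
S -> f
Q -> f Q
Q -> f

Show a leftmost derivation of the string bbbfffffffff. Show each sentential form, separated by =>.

S => bSQ => bbSQQ => bbbSQQQ => bbbfQQQ => bbbffQQQ => bbbfffQQQ => bbbffffQQQ => bbbfffffQQQ => bbbffffffQQQ => bbbfffffffQQ => bbbffffffffQ => bbbfffffffff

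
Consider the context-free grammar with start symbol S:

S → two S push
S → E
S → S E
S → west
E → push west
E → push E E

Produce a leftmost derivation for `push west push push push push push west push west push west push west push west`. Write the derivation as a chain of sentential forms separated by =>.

S => S E => E E => push west E => push west push E E => push west push push E E E => push west push push push E E E E => push west push push push push E E E E E => push west push push push push push west E E E E => push west push push push push push west push west E E E => push west push push push push push west push west push west E E => push west push push push push push west push west push west push west E => push west push push push push push west push west push west push west push west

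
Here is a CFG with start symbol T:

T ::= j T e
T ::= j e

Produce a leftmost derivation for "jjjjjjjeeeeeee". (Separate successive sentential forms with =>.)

T => jTe   [T ::= j T e]
jTe => jjTee   [T ::= j T e]
jjTee => jjjTeee   [T ::= j T e]
jjjTeee => jjjjTeeee   [T ::= j T e]
jjjjTeeee => jjjjjTeeeee   [T ::= j T e]
jjjjjTeeeee => jjjjjjTeeeeee   [T ::= j T e]
jjjjjjTeeeeee => jjjjjjjeeeeeee   [T ::= j e]

T => jTe => jjTee => jjjTeee => jjjjTeeee => jjjjjTeeeee => jjjjjjTeeeeee => jjjjjjjeeeeeee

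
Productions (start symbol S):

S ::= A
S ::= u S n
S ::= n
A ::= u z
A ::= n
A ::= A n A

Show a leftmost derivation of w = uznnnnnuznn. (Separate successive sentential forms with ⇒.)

S ⇒ A ⇒ AnA ⇒ uznA ⇒ uznAnA ⇒ uznAnAnA ⇒ uznAnAnAnA ⇒ uznnnAnAnA ⇒ uznnnnnAnA ⇒ uznnnnnuznA ⇒ uznnnnnuznn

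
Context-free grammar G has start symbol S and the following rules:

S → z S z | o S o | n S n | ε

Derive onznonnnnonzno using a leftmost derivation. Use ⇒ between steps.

S ⇒ oSo   [S → o S o]
oSo ⇒ onSno   [S → n S n]
onSno ⇒ onzSzno   [S → z S z]
onzSzno ⇒ onznSnzno   [S → n S n]
onznSnzno ⇒ onznoSonzno   [S → o S o]
onznoSonzno ⇒ onznonSnonzno   [S → n S n]
onznonSnonzno ⇒ onznonnSnnonzno   [S → n S n]
onznonnSnnonzno ⇒ onznonnnnonzno   [S → ε]

S ⇒ oSo ⇒ onSno ⇒ onzSzno ⇒ onznSnzno ⇒ onznoSonzno ⇒ onznonSnonzno ⇒ onznonnSnnonzno ⇒ onznonnnnonzno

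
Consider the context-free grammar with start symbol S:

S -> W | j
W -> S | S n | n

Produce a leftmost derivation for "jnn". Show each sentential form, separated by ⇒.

S ⇒ W ⇒ Sn ⇒ Wn ⇒ Snn ⇒ jnn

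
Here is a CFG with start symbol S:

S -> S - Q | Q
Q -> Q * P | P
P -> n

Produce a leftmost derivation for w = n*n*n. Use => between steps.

S => Q => Q*P => Q*P*P => P*P*P => n*P*P => n*n*P => n*n*n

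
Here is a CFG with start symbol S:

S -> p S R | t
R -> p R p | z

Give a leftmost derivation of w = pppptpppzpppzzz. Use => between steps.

S => pSR => ppSRR => pppSRRR => ppppSRRRR => pppptRRRR => pppptpRpRRR => pppptppRppRRR => pppptpppRpppRRR => pppptpppzpppRRR => pppptpppzpppzRR => pppptpppzpppzzR => pppptpppzpppzzz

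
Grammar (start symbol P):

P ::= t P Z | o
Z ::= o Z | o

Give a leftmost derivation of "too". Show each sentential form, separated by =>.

P => tPZ   [P ::= t P Z]
tPZ => toZ   [P ::= o]
toZ => too   [Z ::= o]

P => tPZ => toZ => too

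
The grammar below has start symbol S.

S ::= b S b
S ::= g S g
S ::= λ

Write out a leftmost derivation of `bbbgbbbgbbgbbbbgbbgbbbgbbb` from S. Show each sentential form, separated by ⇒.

S ⇒ bSb ⇒ bbSbb ⇒ bbbSbbb ⇒ bbbgSgbbb ⇒ bbbgbSbgbbb ⇒ bbbgbbSbbgbbb ⇒ bbbgbbbSbbbgbbb ⇒ bbbgbbbgSgbbbgbbb ⇒ bbbgbbbgbSbgbbbgbbb ⇒ bbbgbbbgbbSbbgbbbgbbb ⇒ bbbgbbbgbbgSgbbgbbbgbbb ⇒ bbbgbbbgbbgbSbgbbgbbbgbbb ⇒ bbbgbbbgbbgbbSbbgbbgbbbgbbb ⇒ bbbgbbbgbbgbbbbgbbgbbbgbbb

S ⇒ bSb   [S ::= b S b]
bSb ⇒ bbSbb   [S ::= b S b]
bbSbb ⇒ bbbSbbb   [S ::= b S b]
bbbSbbb ⇒ bbbgSgbbb   [S ::= g S g]
bbbgSgbbb ⇒ bbbgbSbgbbb   [S ::= b S b]
bbbgbSbgbbb ⇒ bbbgbbSbbgbbb   [S ::= b S b]
bbbgbbSbbgbbb ⇒ bbbgbbbSbbbgbbb   [S ::= b S b]
bbbgbbbSbbbgbbb ⇒ bbbgbbbgSgbbbgbbb   [S ::= g S g]
bbbgbbbgSgbbbgbbb ⇒ bbbgbbbgbSbgbbbgbbb   [S ::= b S b]
bbbgbbbgbSbgbbbgbbb ⇒ bbbgbbbgbbSbbgbbbgbbb   [S ::= b S b]
bbbgbbbgbbSbbgbbbgbbb ⇒ bbbgbbbgbbgSgbbgbbbgbbb   [S ::= g S g]
bbbgbbbgbbgSgbbgbbbgbbb ⇒ bbbgbbbgbbgbSbgbbgbbbgbbb   [S ::= b S b]
bbbgbbbgbbgbSbgbbgbbbgbbb ⇒ bbbgbbbgbbgbbSbbgbbgbbbgbbb   [S ::= b S b]
bbbgbbbgbbgbbSbbgbbgbbbgbbb ⇒ bbbgbbbgbbgbbbbgbbgbbbgbbb   [S ::= λ]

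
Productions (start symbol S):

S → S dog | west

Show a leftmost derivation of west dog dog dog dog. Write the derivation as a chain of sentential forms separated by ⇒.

S ⇒ S dog   [S → S dog]
S dog ⇒ S dog dog   [S → S dog]
S dog dog ⇒ S dog dog dog   [S → S dog]
S dog dog dog ⇒ S dog dog dog dog   [S → S dog]
S dog dog dog dog ⇒ west dog dog dog dog   [S → west]

S ⇒ S dog ⇒ S dog dog ⇒ S dog dog dog ⇒ S dog dog dog dog ⇒ west dog dog dog dog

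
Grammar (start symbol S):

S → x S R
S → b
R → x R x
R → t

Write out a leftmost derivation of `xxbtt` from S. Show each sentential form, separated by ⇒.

S ⇒ xSR ⇒ xxSRR ⇒ xxbRR ⇒ xxbtR ⇒ xxbtt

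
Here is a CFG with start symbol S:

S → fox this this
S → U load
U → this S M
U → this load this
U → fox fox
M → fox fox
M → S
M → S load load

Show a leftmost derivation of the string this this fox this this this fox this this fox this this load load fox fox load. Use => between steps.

S => U load => this S M load => this U load M load => this this S M load M load => this this fox this this M load M load => this this fox this this S load M load => this this fox this this U load load M load => this this fox this this this S M load load M load => this this fox this this this fox this this M load load M load => this this fox this this this fox this this S load load M load => this this fox this this this fox this this fox this this load load M load => this this fox this this this fox this this fox this this load load fox fox load

S => U load   [S → U load]
U load => this S M load   [U → this S M]
this S M load => this U load M load   [S → U load]
this U load M load => this this S M load M load   [U → this S M]
this this S M load M load => this this fox this this M load M load   [S → fox this this]
this this fox this this M load M load => this this fox this this S load M load   [M → S]
this this fox this this S load M load => this this fox this this U load load M load   [S → U load]
this this fox this this U load load M load => this this fox this this this S M load load M load   [U → this S M]
this this fox this this this S M load load M load => this this fox this this this fox this this M load load M load   [S → fox this this]
this this fox this this this fox this this M load load M load => this this fox this this this fox this this S load load M load   [M → S]
this this fox this this this fox this this S load load M load => this this fox this this this fox this this fox this this load load M load   [S → fox this this]
this this fox this this this fox this this fox this this load load M load => this this fox this this this fox this this fox this this load load fox fox load   [M → fox fox]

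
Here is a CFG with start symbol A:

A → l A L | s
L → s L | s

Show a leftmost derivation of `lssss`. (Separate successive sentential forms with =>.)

A=>lAL=>lsL=>lssL=>lsssL=>lssss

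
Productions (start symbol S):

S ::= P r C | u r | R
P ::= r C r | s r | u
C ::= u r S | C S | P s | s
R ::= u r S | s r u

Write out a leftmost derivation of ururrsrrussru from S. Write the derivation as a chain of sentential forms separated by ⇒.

S ⇒ PrC   [S ::= P r C]
PrC ⇒ urC   [P ::= u]
urC ⇒ ururS   [C ::= u r S]
ururS ⇒ ururPrC   [S ::= P r C]
ururPrC ⇒ ururrCrrC   [P ::= r C r]
ururrCrrC ⇒ ururrsrrC   [C ::= s]
ururrsrrC ⇒ ururrsrrCS   [C ::= C S]
ururrsrrCS ⇒ ururrsrrPsS   [C ::= P s]
ururrsrrPsS ⇒ ururrsrrusS   [P ::= u]
ururrsrrusS ⇒ ururrsrrusR   [S ::= R]
ururrsrrusR ⇒ ururrsrrussru   [R ::= s r u]

S ⇒ PrC ⇒ urC ⇒ ururS ⇒ ururPrC ⇒ ururrCrrC ⇒ ururrsrrC ⇒ ururrsrrCS ⇒ ururrsrrPsS ⇒ ururrsrrusS ⇒ ururrsrrusR ⇒ ururrsrrussru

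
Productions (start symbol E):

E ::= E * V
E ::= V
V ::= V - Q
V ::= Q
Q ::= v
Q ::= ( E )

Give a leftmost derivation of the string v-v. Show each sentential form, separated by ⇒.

E ⇒ V   [E ::= V]
V ⇒ V-Q   [V ::= V - Q]
V-Q ⇒ Q-Q   [V ::= Q]
Q-Q ⇒ v-Q   [Q ::= v]
v-Q ⇒ v-v   [Q ::= v]

E ⇒ V ⇒ V-Q ⇒ Q-Q ⇒ v-Q ⇒ v-v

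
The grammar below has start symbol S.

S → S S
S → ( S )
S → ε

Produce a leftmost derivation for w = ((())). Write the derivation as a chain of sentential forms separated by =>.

S=>SS=>(S)S=>((S))S=>(((S)))S=>((()))S=>((()))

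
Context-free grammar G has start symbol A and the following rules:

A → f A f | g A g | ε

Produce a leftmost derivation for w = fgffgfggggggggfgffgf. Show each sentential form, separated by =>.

A => fAf   [A → f A f]
fAf => fgAgf   [A → g A g]
fgAgf => fgfAfgf   [A → f A f]
fgfAfgf => fgffAffgf   [A → f A f]
fgffAffgf => fgffgAgffgf   [A → g A g]
fgffgAgffgf => fgffgfAfgffgf   [A → f A f]
fgffgfAfgffgf => fgffgfgAgfgffgf   [A → g A g]
fgffgfgAgfgffgf => fgffgfggAggfgffgf   [A → g A g]
fgffgfggAggfgffgf => fgffgfgggAgggfgffgf   [A → g A g]
fgffgfgggAgggfgffgf => fgffgfggggAggggfgffgf   [A → g A g]
fgffgfggggAggggfgffgf => fgffgfggggggggfgffgf   [A → ε]

A=>fAf=>fgAgf=>fgfAfgf=>fgffAffgf=>fgffgAgffgf=>fgffgfAfgffgf=>fgffgfgAgfgffgf=>fgffgfggAggfgffgf=>fgffgfgggAgggfgffgf=>fgffgfggggAggggfgffgf=>fgffgfggggggggfgffgf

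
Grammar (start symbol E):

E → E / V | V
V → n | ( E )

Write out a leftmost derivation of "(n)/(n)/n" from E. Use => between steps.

E => E/V => E/V/V => V/V/V => (E)/V/V => (V)/V/V => (n)/V/V => (n)/(E)/V => (n)/(V)/V => (n)/(n)/V => (n)/(n)/n

E => E/V   [E → E / V]
E/V => E/V/V   [E → E / V]
E/V/V => V/V/V   [E → V]
V/V/V => (E)/V/V   [V → ( E )]
(E)/V/V => (V)/V/V   [E → V]
(V)/V/V => (n)/V/V   [V → n]
(n)/V/V => (n)/(E)/V   [V → ( E )]
(n)/(E)/V => (n)/(V)/V   [E → V]
(n)/(V)/V => (n)/(n)/V   [V → n]
(n)/(n)/V => (n)/(n)/n   [V → n]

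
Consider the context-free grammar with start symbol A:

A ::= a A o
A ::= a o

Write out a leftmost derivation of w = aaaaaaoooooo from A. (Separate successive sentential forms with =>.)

A => aAo   [A ::= a A o]
aAo => aaAoo   [A ::= a A o]
aaAoo => aaaAooo   [A ::= a A o]
aaaAooo => aaaaAoooo   [A ::= a A o]
aaaaAoooo => aaaaaAooooo   [A ::= a A o]
aaaaaAooooo => aaaaaaoooooo   [A ::= a o]

A => aAo => aaAoo => aaaAooo => aaaaAoooo => aaaaaAooooo => aaaaaaoooooo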